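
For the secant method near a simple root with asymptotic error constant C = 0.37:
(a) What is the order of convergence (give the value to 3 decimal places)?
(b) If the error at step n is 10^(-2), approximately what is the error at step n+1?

(a) Secant method has superlinear convergence with order φ = (1+√5)/2 ≈ 1.618.
    This means |e_{n+1}| ≈ C|e_n|^1.618.

(b) With |e_n| = 10^(-2) and C = 0.37:
    |e_{n+1}| ≈ 0.37 × (10^(-2))^1.618 = 0.37 × 10^(-3.24)

(a) ≈ 1.618 (golden ratio); (b) |e_{n+1}| ≈ 2.148e-04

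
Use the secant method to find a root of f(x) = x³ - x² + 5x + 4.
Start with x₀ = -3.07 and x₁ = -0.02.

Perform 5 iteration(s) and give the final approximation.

f(x) = x³ - x² + 5x + 4
x₀ = -3.07, x₁ = -0.02

Secant formula: x_{n+1} = x_n - f(x_n)(x_n - x_{n-1})/(f(x_n) - f(x_{n-1}))

Iteration 1:
  f(-3.070000) = -49.709343
  f(-0.020000) = 3.899592
  x_2 = -0.020000 - 3.899592×(-0.020000 - (-3.070000))/(3.899592 - (-49.709343))
       = -0.241861
Iteration 2:
  f(-0.020000) = 3.899592
  f(-0.241861) = 2.718048
  x_3 = -0.241861 - 2.718048×(-0.241861 - (-0.020000))/(2.718048 - 3.899592)
       = -0.752236
Iteration 3:
  f(-0.241861) = 2.718048
  f(-0.752236) = -0.752697
  x_4 = -0.752236 - (-0.752697)×(-0.752236 - (-0.241861))/(-0.752697 - 2.718048)
       = -0.641551
Iteration 4:
  f(-0.752236) = -0.752697
  f(-0.641551) = 0.116600
  x_5 = -0.641551 - 0.116600×(-0.641551 - (-0.752236))/(0.116600 - (-0.752697))
       = -0.656398
Iteration 5:
  f(-0.641551) = 0.116600
  f(-0.656398) = 0.004340
  x_6 = -0.656398 - 0.004340×(-0.656398 - (-0.641551))/(0.004340 - 0.116600)
       = -0.656972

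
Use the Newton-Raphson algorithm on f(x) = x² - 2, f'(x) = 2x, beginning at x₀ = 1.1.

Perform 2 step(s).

f(x) = x² - 2
f'(x) = 2x
x₀ = 1.1

Newton-Raphson formula: x_{n+1} = x_n - f(x_n)/f'(x_n)

Iteration 1:
  f(1.100000) = -0.790000
  f'(1.100000) = 2.200000
  x_1 = 1.100000 - (-0.790000)/2.200000 = 1.459091
Iteration 2:
  f(1.459091) = 0.128946
  f'(1.459091) = 2.918182
  x_2 = 1.459091 - 0.128946/2.918182 = 1.414904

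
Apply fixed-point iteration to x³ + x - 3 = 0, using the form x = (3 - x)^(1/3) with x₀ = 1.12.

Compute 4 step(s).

Equation: x³ + x - 3 = 0
Fixed-point form: x = (3 - x)^(1/3)
x₀ = 1.12

x_1 = g(1.120000) = 1.234201
x_2 = g(1.234201) = 1.208687
x_3 = g(1.208687) = 1.214480
x_4 = g(1.214480) = 1.213170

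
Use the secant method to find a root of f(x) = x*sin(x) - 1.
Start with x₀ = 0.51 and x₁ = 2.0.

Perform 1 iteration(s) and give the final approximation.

f(x) = x*sin(x) - 1
x₀ = 0.51, x₁ = 2.0

Secant formula: x_{n+1} = x_n - f(x_n)(x_n - x_{n-1})/(f(x_n) - f(x_{n-1}))

Iteration 1:
  f(0.510000) = -0.751030
  f(2.000000) = 0.818595
  x_2 = 2.000000 - 0.818595×(2.000000 - 0.510000)/(0.818595 - (-0.751030))
       = 1.222931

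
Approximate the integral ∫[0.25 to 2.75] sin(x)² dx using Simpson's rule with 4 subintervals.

f(x) = sin(x)²
a = 0.25, b = 2.75, n = 4
h = (b - a)/n = 0.625000

Simpson's rule: (h/3)[f(x₀) + 4f(x₁) + 2f(x₂) + ... + f(xₙ)]

x_0 = 0.2500, f(x_0) = 0.061209, coefficient = 1
x_1 = 0.8750, f(x_1) = 0.589123, coefficient = 4
x_2 = 1.5000, f(x_2) = 0.994996, coefficient = 2
x_3 = 2.1250, f(x_3) = 0.723044, coefficient = 4
x_4 = 2.7500, f(x_4) = 0.145665, coefficient = 1

I ≈ (0.625000/3) × 7.445533 = 1.551153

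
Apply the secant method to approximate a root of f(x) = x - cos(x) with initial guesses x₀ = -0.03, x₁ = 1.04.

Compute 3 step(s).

f(x) = x - cos(x)
x₀ = -0.03, x₁ = 1.04

Secant formula: x_{n+1} = x_n - f(x_n)(x_n - x_{n-1})/(f(x_n) - f(x_{n-1}))

Iteration 1:
  f(-0.030000) = -1.029550
  f(1.040000) = 0.533780
  x_2 = 1.040000 - 0.533780×(1.040000 - (-0.030000))/(0.533780 - (-1.029550))
       = 0.674662
Iteration 2:
  f(1.040000) = 0.533780
  f(0.674662) = -0.106257
  x_3 = 0.674662 - (-0.106257)×(0.674662 - 1.040000)/(-0.106257 - 0.533780)
       = 0.735314
Iteration 3:
  f(0.674662) = -0.106257
  f(0.735314) = -0.006306
  x_4 = 0.735314 - (-0.006306)×(0.735314 - 0.674662)/(-0.006306 - (-0.106257))
       = 0.739141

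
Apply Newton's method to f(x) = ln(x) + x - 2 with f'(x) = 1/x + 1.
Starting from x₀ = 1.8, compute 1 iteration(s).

f(x) = ln(x) + x - 2
f'(x) = 1/x + 1
x₀ = 1.8

Newton-Raphson formula: x_{n+1} = x_n - f(x_n)/f'(x_n)

Iteration 1:
  f(1.800000) = 0.387787
  f'(1.800000) = 1.555556
  x_1 = 1.800000 - 0.387787/1.555556 = 1.550709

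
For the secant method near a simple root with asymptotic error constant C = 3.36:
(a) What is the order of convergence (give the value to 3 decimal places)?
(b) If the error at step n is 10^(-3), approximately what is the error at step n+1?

(a) Secant method has superlinear convergence with order φ = (1+√5)/2 ≈ 1.618.
    This means |e_{n+1}| ≈ C|e_n|^1.618.

(b) With |e_n| = 10^(-3) and C = 3.36:
    |e_{n+1}| ≈ 3.36 × (10^(-3))^1.618 = 3.36 × 10^(-4.85)

(a) ≈ 1.618 (golden ratio); (b) |e_{n+1}| ≈ 4.702e-05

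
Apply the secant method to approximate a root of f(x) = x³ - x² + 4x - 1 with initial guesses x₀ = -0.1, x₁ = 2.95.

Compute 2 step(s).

f(x) = x³ - x² + 4x - 1
x₀ = -0.1, x₁ = 2.95

Secant formula: x_{n+1} = x_n - f(x_n)(x_n - x_{n-1})/(f(x_n) - f(x_{n-1}))

Iteration 1:
  f(-0.100000) = -1.411000
  f(2.950000) = 27.769875
  x_2 = 2.950000 - 27.769875×(2.950000 - (-0.100000))/(27.769875 - (-1.411000))
       = 0.047478
Iteration 2:
  f(2.950000) = 27.769875
  f(0.047478) = -0.812233
  x_3 = 0.047478 - (-0.812233)×(0.047478 - 2.950000)/(-0.812233 - 27.769875)
       = 0.129961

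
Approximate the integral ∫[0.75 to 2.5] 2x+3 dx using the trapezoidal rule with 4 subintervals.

f(x) = 2x+3
a = 0.75, b = 2.5, n = 4
h = (b - a)/n = 0.437500

Trapezoidal rule: (h/2)[f(x₀) + 2f(x₁) + 2f(x₂) + ... + f(xₙ)]

x_0 = 0.7500, f(x_0) = 4.500000, coefficient = 1
x_1 = 1.1875, f(x_1) = 5.375000, coefficient = 2
x_2 = 1.6250, f(x_2) = 6.250000, coefficient = 2
x_3 = 2.0625, f(x_3) = 7.125000, coefficient = 2
x_4 = 2.5000, f(x_4) = 8.000000, coefficient = 1

I ≈ (0.437500/2) × 50.000000 = 10.937500
Exact value: 10.937500
Error: 0.000000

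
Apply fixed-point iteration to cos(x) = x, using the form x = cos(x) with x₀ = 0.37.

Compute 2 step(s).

Equation: cos(x) = x
Fixed-point form: x = cos(x)
x₀ = 0.37

x_1 = g(0.370000) = 0.932327
x_2 = g(0.932327) = 0.595967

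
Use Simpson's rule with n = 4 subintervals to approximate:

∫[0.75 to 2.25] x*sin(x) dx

f(x) = x*sin(x)
a = 0.75, b = 2.25, n = 4
h = (b - a)/n = 0.375000

Simpson's rule: (h/3)[f(x₀) + 4f(x₁) + 2f(x₂) + ... + f(xₙ)]

x_0 = 0.7500, f(x_0) = 0.511229, coefficient = 1
x_1 = 1.1250, f(x_1) = 1.015051, coefficient = 4
x_2 = 1.5000, f(x_2) = 1.496242, coefficient = 2
x_3 = 1.8750, f(x_3) = 1.788911, coefficient = 4
x_4 = 2.2500, f(x_4) = 1.750665, coefficient = 1

I ≈ (0.375000/3) × 16.470226 = 2.058778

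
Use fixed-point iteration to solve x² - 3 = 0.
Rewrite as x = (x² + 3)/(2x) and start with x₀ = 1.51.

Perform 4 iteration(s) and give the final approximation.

Equation: x² - 3 = 0
Fixed-point form: x = (x² + 3)/(2x)
x₀ = 1.51

x_1 = g(1.510000) = 1.748377
x_2 = g(1.748377) = 1.732127
x_3 = g(1.732127) = 1.732051
x_4 = g(1.732051) = 1.732051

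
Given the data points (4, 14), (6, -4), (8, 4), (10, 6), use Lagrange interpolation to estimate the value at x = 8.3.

Lagrange interpolation formula:
P(x) = Σ yᵢ × Lᵢ(x)
where Lᵢ(x) = Π_{j≠i} (x - xⱼ)/(xᵢ - xⱼ)

L_0(8.3) = (8.3 - 6)/(4 - 6) × (8.3 - 8)/(4 - 8) × (8.3 - 10)/(4 - 10) = 0.024438
L_1(8.3) = (8.3 - 4)/(6 - 4) × (8.3 - 8)/(6 - 8) × (8.3 - 10)/(6 - 10) = -0.137063
L_2(8.3) = (8.3 - 4)/(8 - 4) × (8.3 - 6)/(8 - 6) × (8.3 - 10)/(8 - 10) = 1.050812
L_3(8.3) = (8.3 - 4)/(10 - 4) × (8.3 - 6)/(10 - 6) × (8.3 - 8)/(10 - 8) = 0.061813

P(8.3) = 14×L_0(8.3) + (-4)×L_1(8.3) + 4×L_2(8.3) + 6×L_3(8.3)
P(8.3) = 5.464500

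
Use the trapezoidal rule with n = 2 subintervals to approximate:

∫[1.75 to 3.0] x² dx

f(x) = x²
a = 1.75, b = 3.0, n = 2
h = (b - a)/n = 0.625000

Trapezoidal rule: (h/2)[f(x₀) + 2f(x₁) + 2f(x₂) + ... + f(xₙ)]

x_0 = 1.7500, f(x_0) = 3.062500, coefficient = 1
x_1 = 2.3750, f(x_1) = 5.640625, coefficient = 2
x_2 = 3.0000, f(x_2) = 9.000000, coefficient = 1

I ≈ (0.625000/2) × 23.343750 = 7.294922
Exact value: 7.213542
Error: 0.081380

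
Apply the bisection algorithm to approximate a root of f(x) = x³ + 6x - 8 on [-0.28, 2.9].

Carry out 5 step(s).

f(x) = x³ + 6x - 8
Initial interval: [-0.28, 2.9]

Iteration 1:
  c_1 = (-0.280000 + 2.900000)/2 = 1.310000
  f(c_1) = f(1.310000) = 2.108091
  f(a) × f(c) < 0, new interval: [-0.280000, 1.310000]
Iteration 2:
  c_2 = (-0.280000 + 1.310000)/2 = 0.515000
  f(c_2) = f(0.515000) = -4.773409
  f(a) × f(c) ≥ 0, new interval: [0.515000, 1.310000]
Iteration 3:
  c_3 = (0.515000 + 1.310000)/2 = 0.912500
  f(c_3) = f(0.912500) = -1.765201
  f(a) × f(c) ≥ 0, new interval: [0.912500, 1.310000]
Iteration 4:
  c_4 = (0.912500 + 1.310000)/2 = 1.111250
  f(c_4) = f(1.111250) = 0.039757
  f(a) × f(c) < 0, new interval: [0.912500, 1.111250]
Iteration 5:
  c_5 = (0.912500 + 1.111250)/2 = 1.011875
  f(c_5) = f(1.011875) = -0.892700
  f(a) × f(c) ≥ 0, new interval: [1.011875, 1.111250]

After 5 iteration(s), the approximation is c_5 = 1.011875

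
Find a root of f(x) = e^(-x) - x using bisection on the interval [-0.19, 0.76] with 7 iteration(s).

f(x) = e^(-x) - x
Initial interval: [-0.19, 0.76]

Iteration 1:
  c_1 = (-0.190000 + 0.760000)/2 = 0.285000
  f(c_1) = f(0.285000) = 0.467014
  f(a) × f(c) ≥ 0, new interval: [0.285000, 0.760000]
Iteration 2:
  c_2 = (0.285000 + 0.760000)/2 = 0.522500
  f(c_2) = f(0.522500) = 0.070536
  f(a) × f(c) ≥ 0, new interval: [0.522500, 0.760000]
Iteration 3:
  c_3 = (0.522500 + 0.760000)/2 = 0.641250
  f(c_3) = f(0.641250) = -0.114616
  f(a) × f(c) < 0, new interval: [0.522500, 0.641250]
Iteration 4:
  c_4 = (0.522500 + 0.641250)/2 = 0.581875
  f(c_4) = f(0.581875) = -0.023025
  f(a) × f(c) < 0, new interval: [0.522500, 0.581875]
Iteration 5:
  c_5 = (0.522500 + 0.581875)/2 = 0.552187
  f(c_5) = f(0.552187) = 0.023502
  f(a) × f(c) ≥ 0, new interval: [0.552187, 0.581875]
Iteration 6:
  c_6 = (0.552187 + 0.581875)/2 = 0.567031
  f(c_6) = f(0.567031) = 0.000176
  f(a) × f(c) ≥ 0, new interval: [0.567031, 0.581875]
Iteration 7:
  c_7 = (0.567031 + 0.581875)/2 = 0.574453
  f(c_7) = f(0.574453) = -0.011440
  f(a) × f(c) < 0, new interval: [0.567031, 0.574453]

After 7 iteration(s), the approximation is c_7 = 0.574453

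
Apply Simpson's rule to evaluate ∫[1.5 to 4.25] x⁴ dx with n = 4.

f(x) = x⁴
a = 1.5, b = 4.25, n = 4
h = (b - a)/n = 0.687500

Simpson's rule: (h/3)[f(x₀) + 4f(x₁) + 2f(x₂) + ... + f(xₙ)]

x_0 = 1.5000, f(x_0) = 5.062500, coefficient = 1
x_1 = 2.1875, f(x_1) = 22.897720, coefficient = 4
x_2 = 2.8750, f(x_2) = 68.320557, coefficient = 2
x_3 = 3.5625, f(x_3) = 161.071793, coefficient = 4
x_4 = 4.2500, f(x_4) = 326.253906, coefficient = 1

I ≈ (0.687500/3) × 1203.835571 = 275.878985
Exact value: 275.797070
Error: 0.081915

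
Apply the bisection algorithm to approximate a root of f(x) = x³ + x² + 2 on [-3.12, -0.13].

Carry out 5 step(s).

f(x) = x³ + x² + 2
Initial interval: [-3.12, -0.13]

Iteration 1:
  c_1 = (-3.120000 + (-0.130000))/2 = -1.625000
  f(c_1) = f(-1.625000) = 0.349609
  f(a) × f(c) < 0, new interval: [-3.120000, -1.625000]
Iteration 2:
  c_2 = (-3.120000 + (-1.625000))/2 = -2.372500
  f(c_2) = f(-2.372500) = -5.725468
  f(a) × f(c) ≥ 0, new interval: [-2.372500, -1.625000]
Iteration 3:
  c_3 = (-2.372500 + (-1.625000))/2 = -1.998750
  f(c_3) = f(-1.998750) = -1.990008
  f(a) × f(c) ≥ 0, new interval: [-1.998750, -1.625000]
Iteration 4:
  c_4 = (-1.998750 + (-1.625000))/2 = -1.811875
  f(c_4) = f(-1.811875) = -0.665297
  f(a) × f(c) ≥ 0, new interval: [-1.811875, -1.625000]
Iteration 5:
  c_5 = (-1.811875 + (-1.625000))/2 = -1.718438
  f(c_5) = f(-1.718438) = -0.121566
  f(a) × f(c) ≥ 0, new interval: [-1.718438, -1.625000]

After 5 iteration(s), the approximation is c_5 = -1.718438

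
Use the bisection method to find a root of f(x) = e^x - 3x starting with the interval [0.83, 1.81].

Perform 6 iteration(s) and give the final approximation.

f(x) = e^x - 3x
Initial interval: [0.83, 1.81]

Iteration 1:
  c_1 = (0.830000 + 1.810000)/2 = 1.320000
  f(c_1) = f(1.320000) = -0.216579
  f(a) × f(c) ≥ 0, new interval: [1.320000, 1.810000]
Iteration 2:
  c_2 = (1.320000 + 1.810000)/2 = 1.565000
  f(c_2) = f(1.565000) = 0.087675
  f(a) × f(c) < 0, new interval: [1.320000, 1.565000]
Iteration 3:
  c_3 = (1.320000 + 1.565000)/2 = 1.442500
  f(c_3) = f(1.442500) = -0.096239
  f(a) × f(c) ≥ 0, new interval: [1.442500, 1.565000]
Iteration 4:
  c_4 = (1.442500 + 1.565000)/2 = 1.503750
  f(c_4) = f(1.503750) = -0.012723
  f(a) × f(c) ≥ 0, new interval: [1.503750, 1.565000]
Iteration 5:
  c_5 = (1.503750 + 1.565000)/2 = 1.534375
  f(c_5) = f(1.534375) = 0.035301
  f(a) × f(c) < 0, new interval: [1.503750, 1.534375]
Iteration 6:
  c_6 = (1.503750 + 1.534375)/2 = 1.519062
  f(c_6) = f(1.519062) = 0.010753
  f(a) × f(c) < 0, new interval: [1.503750, 1.519062]

After 6 iteration(s), the approximation is c_6 = 1.519062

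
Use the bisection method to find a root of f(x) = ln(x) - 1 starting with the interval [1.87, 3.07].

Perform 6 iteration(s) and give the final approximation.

f(x) = ln(x) - 1
Initial interval: [1.87, 3.07]

Iteration 1:
  c_1 = (1.870000 + 3.070000)/2 = 2.470000
  f(c_1) = f(2.470000) = -0.095782
  f(a) × f(c) ≥ 0, new interval: [2.470000, 3.070000]
Iteration 2:
  c_2 = (2.470000 + 3.070000)/2 = 2.770000
  f(c_2) = f(2.770000) = 0.018847
  f(a) × f(c) < 0, new interval: [2.470000, 2.770000]
Iteration 3:
  c_3 = (2.470000 + 2.770000)/2 = 2.620000
  f(c_3) = f(2.620000) = -0.036826
  f(a) × f(c) ≥ 0, new interval: [2.620000, 2.770000]
Iteration 4:
  c_4 = (2.620000 + 2.770000)/2 = 2.695000
  f(c_4) = f(2.695000) = -0.008602
  f(a) × f(c) ≥ 0, new interval: [2.695000, 2.770000]
Iteration 5:
  c_5 = (2.695000 + 2.770000)/2 = 2.732500
  f(c_5) = f(2.732500) = 0.005217
  f(a) × f(c) < 0, new interval: [2.695000, 2.732500]
Iteration 6:
  c_6 = (2.695000 + 2.732500)/2 = 2.713750
  f(c_6) = f(2.713750) = -0.001669
  f(a) × f(c) ≥ 0, new interval: [2.713750, 2.732500]

After 6 iteration(s), the approximation is c_6 = 2.713750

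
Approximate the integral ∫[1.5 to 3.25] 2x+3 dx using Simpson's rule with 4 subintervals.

f(x) = 2x+3
a = 1.5, b = 3.25, n = 4
h = (b - a)/n = 0.437500

Simpson's rule: (h/3)[f(x₀) + 4f(x₁) + 2f(x₂) + ... + f(xₙ)]

x_0 = 1.5000, f(x_0) = 6.000000, coefficient = 1
x_1 = 1.9375, f(x_1) = 6.875000, coefficient = 4
x_2 = 2.3750, f(x_2) = 7.750000, coefficient = 2
x_3 = 2.8125, f(x_3) = 8.625000, coefficient = 4
x_4 = 3.2500, f(x_4) = 9.500000, coefficient = 1

I ≈ (0.437500/3) × 93.000000 = 13.562500
Exact value: 13.562500
Error: 0.000000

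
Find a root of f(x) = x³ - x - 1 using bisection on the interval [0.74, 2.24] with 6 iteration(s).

f(x) = x³ - x - 1
Initial interval: [0.74, 2.24]

Iteration 1:
  c_1 = (0.740000 + 2.240000)/2 = 1.490000
  f(c_1) = f(1.490000) = 0.817949
  f(a) × f(c) < 0, new interval: [0.740000, 1.490000]
Iteration 2:
  c_2 = (0.740000 + 1.490000)/2 = 1.115000
  f(c_2) = f(1.115000) = -0.728804
  f(a) × f(c) ≥ 0, new interval: [1.115000, 1.490000]
Iteration 3:
  c_3 = (1.115000 + 1.490000)/2 = 1.302500
  f(c_3) = f(1.302500) = -0.092801
  f(a) × f(c) ≥ 0, new interval: [1.302500, 1.490000]
Iteration 4:
  c_4 = (1.302500 + 1.490000)/2 = 1.396250
  f(c_4) = f(1.396250) = 0.325759
  f(a) × f(c) < 0, new interval: [1.302500, 1.396250]
Iteration 5:
  c_5 = (1.302500 + 1.396250)/2 = 1.349375
  f(c_5) = f(1.349375) = 0.107584
  f(a) × f(c) < 0, new interval: [1.302500, 1.349375]
Iteration 6:
  c_6 = (1.302500 + 1.349375)/2 = 1.325938
  f(c_6) = f(1.325938) = 0.005207
  f(a) × f(c) < 0, new interval: [1.302500, 1.325938]

After 6 iteration(s), the approximation is c_6 = 1.325938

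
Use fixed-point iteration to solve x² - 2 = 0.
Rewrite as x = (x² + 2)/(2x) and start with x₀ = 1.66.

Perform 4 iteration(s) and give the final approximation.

Equation: x² - 2 = 0
Fixed-point form: x = (x² + 2)/(2x)
x₀ = 1.66

x_1 = g(1.660000) = 1.432410
x_2 = g(1.432410) = 1.414329
x_3 = g(1.414329) = 1.414214
x_4 = g(1.414214) = 1.414214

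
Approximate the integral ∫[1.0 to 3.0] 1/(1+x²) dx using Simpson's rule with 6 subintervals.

f(x) = 1/(1+x²)
a = 1.0, b = 3.0, n = 6
h = (b - a)/n = 0.333333

Simpson's rule: (h/3)[f(x₀) + 4f(x₁) + 2f(x₂) + ... + f(xₙ)]

x_0 = 1.0000, f(x_0) = 0.500000, coefficient = 1
x_1 = 1.3333, f(x_1) = 0.360000, coefficient = 4
x_2 = 1.6667, f(x_2) = 0.264706, coefficient = 2
x_3 = 2.0000, f(x_3) = 0.200000, coefficient = 4
x_4 = 2.3333, f(x_4) = 0.155172, coefficient = 2
x_5 = 2.6667, f(x_5) = 0.123288, coefficient = 4
x_6 = 3.0000, f(x_6) = 0.100000, coefficient = 1

I ≈ (0.333333/3) × 4.172907 = 0.463656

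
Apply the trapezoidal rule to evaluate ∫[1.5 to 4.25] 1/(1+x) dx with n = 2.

f(x) = 1/(1+x)
a = 1.5, b = 4.25, n = 2
h = (b - a)/n = 1.375000

Trapezoidal rule: (h/2)[f(x₀) + 2f(x₁) + 2f(x₂) + ... + f(xₙ)]

x_0 = 1.5000, f(x_0) = 0.400000, coefficient = 1
x_1 = 2.8750, f(x_1) = 0.258065, coefficient = 2
x_2 = 4.2500, f(x_2) = 0.190476, coefficient = 1

I ≈ (1.375000/2) × 1.106605 = 0.760791
Exact value: 0.741937
Error: 0.018854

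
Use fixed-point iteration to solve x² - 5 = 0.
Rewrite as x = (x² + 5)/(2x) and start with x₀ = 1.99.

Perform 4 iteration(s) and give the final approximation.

Equation: x² - 5 = 0
Fixed-point form: x = (x² + 5)/(2x)
x₀ = 1.99

x_1 = g(1.990000) = 2.251281
x_2 = g(2.251281) = 2.236119
x_3 = g(2.236119) = 2.236068
x_4 = g(2.236068) = 2.236068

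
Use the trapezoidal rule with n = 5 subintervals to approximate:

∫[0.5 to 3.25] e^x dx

f(x) = e^x
a = 0.5, b = 3.25, n = 5
h = (b - a)/n = 0.550000

Trapezoidal rule: (h/2)[f(x₀) + 2f(x₁) + 2f(x₂) + ... + f(xₙ)]

x_0 = 0.5000, f(x_0) = 1.648721, coefficient = 1
x_1 = 1.0500, f(x_1) = 2.857651, coefficient = 2
x_2 = 1.6000, f(x_2) = 4.953032, coefficient = 2
x_3 = 2.1500, f(x_3) = 8.584858, coefficient = 2
x_4 = 2.7000, f(x_4) = 14.879732, coefficient = 2
x_5 = 3.2500, f(x_5) = 25.790340, coefficient = 1

I ≈ (0.550000/2) × 89.989609 = 24.747142
Exact value: 24.141619
Error: 0.605524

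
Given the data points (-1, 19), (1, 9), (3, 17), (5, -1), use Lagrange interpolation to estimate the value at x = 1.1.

Lagrange interpolation formula:
P(x) = Σ yᵢ × Lᵢ(x)
where Lᵢ(x) = Π_{j≠i} (x - xⱼ)/(xᵢ - xⱼ)

L_0(1.1) = (1.1 - 1)/(-1 - 1) × (1.1 - 3)/(-1 - 3) × (1.1 - 5)/(-1 - 5) = -0.015438
L_1(1.1) = (1.1 - (-1))/(1 - (-1)) × (1.1 - 3)/(1 - 3) × (1.1 - 5)/(1 - 5) = 0.972562
L_2(1.1) = (1.1 - (-1))/(3 - (-1)) × (1.1 - 1)/(3 - 1) × (1.1 - 5)/(3 - 5) = 0.051188
L_3(1.1) = (1.1 - (-1))/(5 - (-1)) × (1.1 - 1)/(5 - 1) × (1.1 - 3)/(5 - 3) = -0.008313

P(1.1) = 19×L_0(1.1) + 9×L_1(1.1) + 17×L_2(1.1) + (-1)×L_3(1.1)
P(1.1) = 9.338250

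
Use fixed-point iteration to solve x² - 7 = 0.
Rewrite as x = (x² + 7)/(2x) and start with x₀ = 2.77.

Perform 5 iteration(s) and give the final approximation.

Equation: x² - 7 = 0
Fixed-point form: x = (x² + 7)/(2x)
x₀ = 2.77

x_1 = g(2.770000) = 2.648538
x_2 = g(2.648538) = 2.645753
x_3 = g(2.645753) = 2.645751
x_4 = g(2.645751) = 2.645751
x_5 = g(2.645751) = 2.645751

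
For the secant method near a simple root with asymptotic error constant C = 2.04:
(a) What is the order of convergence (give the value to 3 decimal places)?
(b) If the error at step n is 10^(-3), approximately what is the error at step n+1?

(a) Secant method has superlinear convergence with order φ = (1+√5)/2 ≈ 1.618.
    This means |e_{n+1}| ≈ C|e_n|^1.618.

(b) With |e_n| = 10^(-3) and C = 2.04:
    |e_{n+1}| ≈ 2.04 × (10^(-3))^1.618 = 2.04 × 10^(-4.85)

(a) ≈ 1.618 (golden ratio); (b) |e_{n+1}| ≈ 2.854e-05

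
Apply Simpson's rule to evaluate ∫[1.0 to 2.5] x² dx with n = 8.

f(x) = x²
a = 1.0, b = 2.5, n = 8
h = (b - a)/n = 0.187500

Simpson's rule: (h/3)[f(x₀) + 4f(x₁) + 2f(x₂) + ... + f(xₙ)]

x_0 = 1.0000, f(x_0) = 1.000000, coefficient = 1
x_1 = 1.1875, f(x_1) = 1.410156, coefficient = 4
x_2 = 1.3750, f(x_2) = 1.890625, coefficient = 2
x_3 = 1.5625, f(x_3) = 2.441406, coefficient = 4
x_4 = 1.7500, f(x_4) = 3.062500, coefficient = 2
x_5 = 1.9375, f(x_5) = 3.753906, coefficient = 4
x_6 = 2.1250, f(x_6) = 4.515625, coefficient = 2
x_7 = 2.3125, f(x_7) = 5.347656, coefficient = 4
x_8 = 2.5000, f(x_8) = 6.250000, coefficient = 1

I ≈ (0.187500/3) × 78.000000 = 4.875000
Exact value: 4.875000
Error: 0.000000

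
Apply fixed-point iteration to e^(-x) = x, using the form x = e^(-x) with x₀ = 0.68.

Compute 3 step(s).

Equation: e^(-x) = x
Fixed-point form: x = e^(-x)
x₀ = 0.68

x_1 = g(0.680000) = 0.506617
x_2 = g(0.506617) = 0.602531
x_3 = g(0.602531) = 0.547425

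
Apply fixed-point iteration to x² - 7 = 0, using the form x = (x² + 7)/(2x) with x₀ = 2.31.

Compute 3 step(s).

Equation: x² - 7 = 0
Fixed-point form: x = (x² + 7)/(2x)
x₀ = 2.31

x_1 = g(2.310000) = 2.670152
x_2 = g(2.670152) = 2.645863
x_3 = g(2.645863) = 2.645751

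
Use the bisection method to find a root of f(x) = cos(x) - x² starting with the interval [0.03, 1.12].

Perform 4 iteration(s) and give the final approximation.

f(x) = cos(x) - x²
Initial interval: [0.03, 1.12]

Iteration 1:
  c_1 = (0.030000 + 1.120000)/2 = 0.575000
  f(c_1) = f(0.575000) = 0.508567
  f(a) × f(c) ≥ 0, new interval: [0.575000, 1.120000]
Iteration 2:
  c_2 = (0.575000 + 1.120000)/2 = 0.847500
  f(c_2) = f(0.847500) = -0.056397
  f(a) × f(c) < 0, new interval: [0.575000, 0.847500]
Iteration 3:
  c_3 = (0.575000 + 0.847500)/2 = 0.711250
  f(c_3) = f(0.711250) = 0.251670
  f(a) × f(c) ≥ 0, new interval: [0.711250, 0.847500]
Iteration 4:
  c_4 = (0.711250 + 0.847500)/2 = 0.779375
  f(c_4) = f(0.779375) = 0.103928
  f(a) × f(c) ≥ 0, new interval: [0.779375, 0.847500]

After 4 iteration(s), the approximation is c_4 = 0.779375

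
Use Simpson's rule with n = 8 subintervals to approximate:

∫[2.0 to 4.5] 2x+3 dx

f(x) = 2x+3
a = 2.0, b = 4.5, n = 8
h = (b - a)/n = 0.312500

Simpson's rule: (h/3)[f(x₀) + 4f(x₁) + 2f(x₂) + ... + f(xₙ)]

x_0 = 2.0000, f(x_0) = 7.000000, coefficient = 1
x_1 = 2.3125, f(x_1) = 7.625000, coefficient = 4
x_2 = 2.6250, f(x_2) = 8.250000, coefficient = 2
x_3 = 2.9375, f(x_3) = 8.875000, coefficient = 4
x_4 = 3.2500, f(x_4) = 9.500000, coefficient = 2
x_5 = 3.5625, f(x_5) = 10.125000, coefficient = 4
x_6 = 3.8750, f(x_6) = 10.750000, coefficient = 2
x_7 = 4.1875, f(x_7) = 11.375000, coefficient = 4
x_8 = 4.5000, f(x_8) = 12.000000, coefficient = 1

I ≈ (0.312500/3) × 228.000000 = 23.750000
Exact value: 23.750000
Error: 0.000000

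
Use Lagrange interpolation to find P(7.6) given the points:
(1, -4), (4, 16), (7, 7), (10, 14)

Lagrange interpolation formula:
P(x) = Σ yᵢ × Lᵢ(x)
where Lᵢ(x) = Π_{j≠i} (x - xⱼ)/(xᵢ - xⱼ)

L_0(7.6) = (7.6 - 4)/(1 - 4) × (7.6 - 7)/(1 - 7) × (7.6 - 10)/(1 - 10) = 0.032000
L_1(7.6) = (7.6 - 1)/(4 - 1) × (7.6 - 7)/(4 - 7) × (7.6 - 10)/(4 - 10) = -0.176000
L_2(7.6) = (7.6 - 1)/(7 - 1) × (7.6 - 4)/(7 - 4) × (7.6 - 10)/(7 - 10) = 1.056000
L_3(7.6) = (7.6 - 1)/(10 - 1) × (7.6 - 4)/(10 - 4) × (7.6 - 7)/(10 - 7) = 0.088000

P(7.6) = (-4)×L_0(7.6) + 16×L_1(7.6) + 7×L_2(7.6) + 14×L_3(7.6)
P(7.6) = 5.680000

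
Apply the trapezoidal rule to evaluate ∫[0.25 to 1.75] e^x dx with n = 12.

f(x) = e^x
a = 0.25, b = 1.75, n = 12
h = (b - a)/n = 0.125000

Trapezoidal rule: (h/2)[f(x₀) + 2f(x₁) + 2f(x₂) + ... + f(xₙ)]

x_0 = 0.2500, f(x_0) = 1.284025, coefficient = 1
x_1 = 0.3750, f(x_1) = 1.454991, coefficient = 2
x_2 = 0.5000, f(x_2) = 1.648721, coefficient = 2
x_3 = 0.6250, f(x_3) = 1.868246, coefficient = 2
x_4 = 0.7500, f(x_4) = 2.117000, coefficient = 2
x_5 = 0.8750, f(x_5) = 2.398875, coefficient = 2
x_6 = 1.0000, f(x_6) = 2.718282, coefficient = 2
x_7 = 1.1250, f(x_7) = 3.080217, coefficient = 2
x_8 = 1.2500, f(x_8) = 3.490343, coefficient = 2
x_9 = 1.3750, f(x_9) = 3.955077, coefficient = 2
x_10 = 1.5000, f(x_10) = 4.481689, coefficient = 2
x_11 = 1.6250, f(x_11) = 5.078419, coefficient = 2
x_12 = 1.7500, f(x_12) = 5.754603, coefficient = 1

I ≈ (0.125000/2) × 71.622349 = 4.476397
Exact value: 4.470577
Error: 0.005820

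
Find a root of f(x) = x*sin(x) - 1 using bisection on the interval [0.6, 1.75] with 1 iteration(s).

f(x) = x*sin(x) - 1
Initial interval: [0.6, 1.75]

Iteration 1:
  c_1 = (0.600000 + 1.750000)/2 = 1.175000
  f(c_1) = f(1.175000) = 0.084161
  f(a) × f(c) < 0, new interval: [0.600000, 1.175000]

After 1 iteration(s), the approximation is c_1 = 1.175000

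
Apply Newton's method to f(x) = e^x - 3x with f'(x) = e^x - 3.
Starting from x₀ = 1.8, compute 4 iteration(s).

f(x) = e^x - 3x
f'(x) = e^x - 3
x₀ = 1.8

Newton-Raphson formula: x_{n+1} = x_n - f(x_n)/f'(x_n)

Iteration 1:
  f(1.800000) = 0.649647
  f'(1.800000) = 3.049647
  x_1 = 1.800000 - 0.649647/3.049647 = 1.586976
Iteration 2:
  f(1.586976) = 0.128015
  f'(1.586976) = 1.888943
  x_2 = 1.586976 - 0.128015/1.888943 = 1.519206
Iteration 3:
  f(1.519206) = 0.010978
  f'(1.519206) = 1.568595
  x_3 = 1.519206 - 0.010978/1.568595 = 1.512207
Iteration 4:
  f(1.512207) = 0.000112
  f'(1.512207) = 1.536733
  x_4 = 1.512207 - 0.000112/1.536733 = 1.512135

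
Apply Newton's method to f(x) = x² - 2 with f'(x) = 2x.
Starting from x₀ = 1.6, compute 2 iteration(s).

f(x) = x² - 2
f'(x) = 2x
x₀ = 1.6

Newton-Raphson formula: x_{n+1} = x_n - f(x_n)/f'(x_n)

Iteration 1:
  f(1.600000) = 0.560000
  f'(1.600000) = 3.200000
  x_1 = 1.600000 - 0.560000/3.200000 = 1.425000
Iteration 2:
  f(1.425000) = 0.030625
  f'(1.425000) = 2.850000
  x_2 = 1.425000 - 0.030625/2.850000 = 1.414254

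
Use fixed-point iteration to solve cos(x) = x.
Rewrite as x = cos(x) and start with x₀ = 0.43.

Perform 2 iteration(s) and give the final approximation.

Equation: cos(x) = x
Fixed-point form: x = cos(x)
x₀ = 0.43

x_1 = g(0.430000) = 0.908966
x_2 = g(0.908966) = 0.614562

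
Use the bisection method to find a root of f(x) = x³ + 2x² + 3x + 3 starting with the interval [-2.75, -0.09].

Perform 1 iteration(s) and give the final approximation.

f(x) = x³ + 2x² + 3x + 3
Initial interval: [-2.75, -0.09]

Iteration 1:
  c_1 = (-2.750000 + (-0.090000))/2 = -1.420000
  f(c_1) = f(-1.420000) = -0.090488
  f(a) × f(c) ≥ 0, new interval: [-1.420000, -0.090000]

After 1 iteration(s), the approximation is c_1 = -1.420000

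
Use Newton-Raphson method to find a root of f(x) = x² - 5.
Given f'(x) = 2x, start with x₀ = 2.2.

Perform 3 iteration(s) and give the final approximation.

f(x) = x² - 5
f'(x) = 2x
x₀ = 2.2

Newton-Raphson formula: x_{n+1} = x_n - f(x_n)/f'(x_n)

Iteration 1:
  f(2.200000) = -0.160000
  f'(2.200000) = 4.400000
  x_1 = 2.200000 - (-0.160000)/4.400000 = 2.236364
Iteration 2:
  f(2.236364) = 0.001322
  f'(2.236364) = 4.472727
  x_2 = 2.236364 - 0.001322/4.472727 = 2.236068
Iteration 3:
  f(2.236068) = 0.000000
  f'(2.236068) = 4.472136
  x_3 = 2.236068 - 0.000000/4.472136 = 2.236068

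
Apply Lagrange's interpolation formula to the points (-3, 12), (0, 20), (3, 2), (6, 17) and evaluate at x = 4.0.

Lagrange interpolation formula:
P(x) = Σ yᵢ × Lᵢ(x)
where Lᵢ(x) = Π_{j≠i} (x - xⱼ)/(xᵢ - xⱼ)

L_0(4.0) = (4.0 - 0)/(-3 - 0) × (4.0 - 3)/(-3 - 3) × (4.0 - 6)/(-3 - 6) = 0.049383
L_1(4.0) = (4.0 - (-3))/(0 - (-3)) × (4.0 - 3)/(0 - 3) × (4.0 - 6)/(0 - 6) = -0.259259
L_2(4.0) = (4.0 - (-3))/(3 - (-3)) × (4.0 - 0)/(3 - 0) × (4.0 - 6)/(3 - 6) = 1.037037
L_3(4.0) = (4.0 - (-3))/(6 - (-3)) × (4.0 - 0)/(6 - 0) × (4.0 - 3)/(6 - 3) = 0.172840

P(4.0) = 12×L_0(4.0) + 20×L_1(4.0) + 2×L_2(4.0) + 17×L_3(4.0)
P(4.0) = 0.419753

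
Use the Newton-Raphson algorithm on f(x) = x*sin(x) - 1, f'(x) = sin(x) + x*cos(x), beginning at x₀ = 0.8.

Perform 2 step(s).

f(x) = x*sin(x) - 1
f'(x) = sin(x) + x*cos(x)
x₀ = 0.8

Newton-Raphson formula: x_{n+1} = x_n - f(x_n)/f'(x_n)

Iteration 1:
  f(0.800000) = -0.426115
  f'(0.800000) = 1.274721
  x_1 = 0.800000 - (-0.426115)/1.274721 = 1.134281
Iteration 2:
  f(1.134281) = 0.027920
  f'(1.134281) = 1.385786
  x_2 = 1.134281 - 0.027920/1.385786 = 1.114134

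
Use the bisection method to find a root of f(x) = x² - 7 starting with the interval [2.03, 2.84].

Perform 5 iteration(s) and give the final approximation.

f(x) = x² - 7
Initial interval: [2.03, 2.84]

Iteration 1:
  c_1 = (2.030000 + 2.840000)/2 = 2.435000
  f(c_1) = f(2.435000) = -1.070775
  f(a) × f(c) ≥ 0, new interval: [2.435000, 2.840000]
Iteration 2:
  c_2 = (2.435000 + 2.840000)/2 = 2.637500
  f(c_2) = f(2.637500) = -0.043594
  f(a) × f(c) ≥ 0, new interval: [2.637500, 2.840000]
Iteration 3:
  c_3 = (2.637500 + 2.840000)/2 = 2.738750
  f(c_3) = f(2.738750) = 0.500752
  f(a) × f(c) < 0, new interval: [2.637500, 2.738750]
Iteration 4:
  c_4 = (2.637500 + 2.738750)/2 = 2.688125
  f(c_4) = f(2.688125) = 0.226016
  f(a) × f(c) < 0, new interval: [2.637500, 2.688125]
Iteration 5:
  c_5 = (2.637500 + 2.688125)/2 = 2.662812
  f(c_5) = f(2.662812) = 0.090570
  f(a) × f(c) < 0, new interval: [2.637500, 2.662812]

After 5 iteration(s), the approximation is c_5 = 2.662812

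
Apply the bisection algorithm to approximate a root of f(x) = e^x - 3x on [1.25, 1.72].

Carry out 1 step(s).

f(x) = e^x - 3x
Initial interval: [1.25, 1.72]

Iteration 1:
  c_1 = (1.250000 + 1.720000)/2 = 1.485000
  f(c_1) = f(1.485000) = -0.040035
  f(a) × f(c) ≥ 0, new interval: [1.485000, 1.720000]

After 1 iteration(s), the approximation is c_1 = 1.485000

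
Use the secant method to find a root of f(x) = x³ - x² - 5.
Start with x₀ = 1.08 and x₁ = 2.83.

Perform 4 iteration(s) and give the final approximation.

f(x) = x³ - x² - 5
x₀ = 1.08, x₁ = 2.83

Secant formula: x_{n+1} = x_n - f(x_n)(x_n - x_{n-1})/(f(x_n) - f(x_{n-1}))

Iteration 1:
  f(1.080000) = -4.906688
  f(2.830000) = 9.656287
  x_2 = 2.830000 - 9.656287×(2.830000 - 1.080000)/(9.656287 - (-4.906688))
       = 1.669626
Iteration 2:
  f(2.830000) = 9.656287
  f(1.669626) = -3.133318
  x_3 = 1.669626 - (-3.133318)×(1.669626 - 2.830000)/(-3.133318 - 9.656287)
       = 1.953905
Iteration 3:
  f(1.669626) = -3.133318
  f(1.953905) = -1.358233
  x_4 = 1.953905 - (-1.358233)×(1.953905 - 1.669626)/(-1.358233 - (-3.133318))
       = 2.171426
Iteration 4:
  f(1.953905) = -1.358233
  f(2.171426) = 0.523379
  x_5 = 2.171426 - 0.523379×(2.171426 - 1.953905)/(0.523379 - (-1.358233))
       = 2.110922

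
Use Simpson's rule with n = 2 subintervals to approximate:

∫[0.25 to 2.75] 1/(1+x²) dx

f(x) = 1/(1+x²)
a = 0.25, b = 2.75, n = 2
h = (b - a)/n = 1.250000

Simpson's rule: (h/3)[f(x₀) + 4f(x₁) + 2f(x₂) + ... + f(xₙ)]

x_0 = 0.2500, f(x_0) = 0.941176, coefficient = 1
x_1 = 1.5000, f(x_1) = 0.307692, coefficient = 4
x_2 = 2.7500, f(x_2) = 0.116788, coefficient = 1

I ≈ (1.250000/3) × 2.288734 = 0.953639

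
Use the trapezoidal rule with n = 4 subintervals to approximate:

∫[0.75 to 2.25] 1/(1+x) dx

f(x) = 1/(1+x)
a = 0.75, b = 2.25, n = 4
h = (b - a)/n = 0.375000

Trapezoidal rule: (h/2)[f(x₀) + 2f(x₁) + 2f(x₂) + ... + f(xₙ)]

x_0 = 0.7500, f(x_0) = 0.571429, coefficient = 1
x_1 = 1.1250, f(x_1) = 0.470588, coefficient = 2
x_2 = 1.5000, f(x_2) = 0.400000, coefficient = 2
x_3 = 1.8750, f(x_3) = 0.347826, coefficient = 2
x_4 = 2.2500, f(x_4) = 0.307692, coefficient = 1

I ≈ (0.375000/2) × 3.315950 = 0.621741
Exact value: 0.619039
Error: 0.002701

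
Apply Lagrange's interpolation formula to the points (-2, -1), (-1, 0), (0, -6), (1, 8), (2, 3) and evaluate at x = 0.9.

Lagrange interpolation formula:
P(x) = Σ yᵢ × Lᵢ(x)
where Lᵢ(x) = Π_{j≠i} (x - xⱼ)/(xᵢ - xⱼ)

L_0(0.9) = (0.9 - (-1))/(-2 - (-1)) × (0.9 - 0)/(-2 - 0) × (0.9 - 1)/(-2 - 1) × (0.9 - 2)/(-2 - 2) = 0.007837
L_1(0.9) = (0.9 - (-2))/(-1 - (-2)) × (0.9 - 0)/(-1 - 0) × (0.9 - 1)/(-1 - 1) × (0.9 - 2)/(-1 - 2) = -0.047850
L_2(0.9) = (0.9 - (-2))/(0 - (-2)) × (0.9 - (-1))/(0 - (-1)) × (0.9 - 1)/(0 - 1) × (0.9 - 2)/(0 - 2) = 0.151525
L_3(0.9) = (0.9 - (-2))/(1 - (-2)) × (0.9 - (-1))/(1 - (-1)) × (0.9 - 0)/(1 - 0) × (0.9 - 2)/(1 - 2) = 0.909150
L_4(0.9) = (0.9 - (-2))/(2 - (-2)) × (0.9 - (-1))/(2 - (-1)) × (0.9 - 0)/(2 - 0) × (0.9 - 1)/(2 - 1) = -0.020662

P(0.9) = (-1)×L_0(0.9) + 0×L_1(0.9) + (-6)×L_2(0.9) + 8×L_3(0.9) + 3×L_4(0.9)
P(0.9) = 6.294225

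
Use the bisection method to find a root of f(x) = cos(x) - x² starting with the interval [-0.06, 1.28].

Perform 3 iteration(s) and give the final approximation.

f(x) = cos(x) - x²
Initial interval: [-0.06, 1.28]

Iteration 1:
  c_1 = (-0.060000 + 1.280000)/2 = 0.610000
  f(c_1) = f(0.610000) = 0.447548
  f(a) × f(c) ≥ 0, new interval: [0.610000, 1.280000]
Iteration 2:
  c_2 = (0.610000 + 1.280000)/2 = 0.945000
  f(c_2) = f(0.945000) = -0.307282
  f(a) × f(c) < 0, new interval: [0.610000, 0.945000]
Iteration 3:
  c_3 = (0.610000 + 0.945000)/2 = 0.777500
  f(c_3) = f(0.777500) = 0.108163
  f(a) × f(c) ≥ 0, new interval: [0.777500, 0.945000]

After 3 iteration(s), the approximation is c_3 = 0.777500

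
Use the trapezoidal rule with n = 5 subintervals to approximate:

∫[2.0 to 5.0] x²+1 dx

f(x) = x²+1
a = 2.0, b = 5.0, n = 5
h = (b - a)/n = 0.600000

Trapezoidal rule: (h/2)[f(x₀) + 2f(x₁) + 2f(x₂) + ... + f(xₙ)]

x_0 = 2.0000, f(x_0) = 5.000000, coefficient = 1
x_1 = 2.6000, f(x_1) = 7.760000, coefficient = 2
x_2 = 3.2000, f(x_2) = 11.240000, coefficient = 2
x_3 = 3.8000, f(x_3) = 15.440000, coefficient = 2
x_4 = 4.4000, f(x_4) = 20.360000, coefficient = 2
x_5 = 5.0000, f(x_5) = 26.000000, coefficient = 1

I ≈ (0.600000/2) × 140.600000 = 42.180000
Exact value: 42.000000
Error: 0.180000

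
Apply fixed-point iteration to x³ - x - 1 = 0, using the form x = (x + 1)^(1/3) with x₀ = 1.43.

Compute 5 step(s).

Equation: x³ - x - 1 = 0
Fixed-point form: x = (x + 1)^(1/3)
x₀ = 1.43

x_1 = g(1.430000) = 1.344421
x_2 = g(1.344421) = 1.328450
x_3 = g(1.328450) = 1.325426
x_4 = g(1.325426) = 1.324853
x_5 = g(1.324853) = 1.324744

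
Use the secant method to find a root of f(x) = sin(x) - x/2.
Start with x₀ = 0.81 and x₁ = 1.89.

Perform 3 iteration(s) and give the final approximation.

f(x) = sin(x) - x/2
x₀ = 0.81, x₁ = 1.89

Secant formula: x_{n+1} = x_n - f(x_n)(x_n - x_{n-1})/(f(x_n) - f(x_{n-1}))

Iteration 1:
  f(0.810000) = 0.319287
  f(1.890000) = 0.004486
  x_2 = 1.890000 - 0.004486×(1.890000 - 0.810000)/(0.004486 - 0.319287)
       = 1.905389
Iteration 2:
  f(1.890000) = 0.004486
  f(1.905389) = -0.008150
  x_3 = 1.905389 - (-0.008150)×(1.905389 - 1.890000)/(-0.008150 - 0.004486)
       = 1.895463
Iteration 3:
  f(1.905389) = -0.008150
  f(1.895463) = 0.000026
  x_4 = 1.895463 - 0.000026×(1.895463 - 1.905389)/(0.000026 - (-0.008150))
       = 1.895494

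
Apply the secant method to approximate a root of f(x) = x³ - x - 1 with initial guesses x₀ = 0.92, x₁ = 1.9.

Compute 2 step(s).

f(x) = x³ - x - 1
x₀ = 0.92, x₁ = 1.9

Secant formula: x_{n+1} = x_n - f(x_n)(x_n - x_{n-1})/(f(x_n) - f(x_{n-1}))

Iteration 1:
  f(0.920000) = -1.141312
  f(1.900000) = 3.959000
  x_2 = 1.900000 - 3.959000×(1.900000 - 0.920000)/(3.959000 - (-1.141312))
       = 1.139298
Iteration 2:
  f(1.900000) = 3.959000
  f(1.139298) = -0.660491
  x_3 = 1.139298 - (-0.660491)×(1.139298 - 1.900000)/(-0.660491 - 3.959000)
       = 1.248062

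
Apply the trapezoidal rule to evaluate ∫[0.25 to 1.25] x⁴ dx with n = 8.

f(x) = x⁴
a = 0.25, b = 1.25, n = 8
h = (b - a)/n = 0.125000

Trapezoidal rule: (h/2)[f(x₀) + 2f(x₁) + 2f(x₂) + ... + f(xₙ)]

x_0 = 0.2500, f(x_0) = 0.003906, coefficient = 1
x_1 = 0.3750, f(x_1) = 0.019775, coefficient = 2
x_2 = 0.5000, f(x_2) = 0.062500, coefficient = 2
x_3 = 0.6250, f(x_3) = 0.152588, coefficient = 2
x_4 = 0.7500, f(x_4) = 0.316406, coefficient = 2
x_5 = 0.8750, f(x_5) = 0.586182, coefficient = 2
x_6 = 1.0000, f(x_6) = 1.000000, coefficient = 2
x_7 = 1.1250, f(x_7) = 1.601807, coefficient = 2
x_8 = 1.2500, f(x_8) = 2.441406, coefficient = 1

I ≈ (0.125000/2) × 9.923828 = 0.620239
Exact value: 0.610156
Error: 0.010083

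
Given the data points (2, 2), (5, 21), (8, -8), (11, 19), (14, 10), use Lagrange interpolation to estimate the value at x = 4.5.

Lagrange interpolation formula:
P(x) = Σ yᵢ × Lᵢ(x)
where Lᵢ(x) = Π_{j≠i} (x - xⱼ)/(xᵢ - xⱼ)

L_0(4.5) = (4.5 - 5)/(2 - 5) × (4.5 - 8)/(2 - 8) × (4.5 - 11)/(2 - 11) × (4.5 - 14)/(2 - 14) = 0.055588
L_1(4.5) = (4.5 - 2)/(5 - 2) × (4.5 - 8)/(5 - 8) × (4.5 - 11)/(5 - 11) × (4.5 - 14)/(5 - 14) = 1.111754
L_2(4.5) = (4.5 - 2)/(8 - 2) × (4.5 - 5)/(8 - 5) × (4.5 - 11)/(8 - 11) × (4.5 - 14)/(8 - 14) = -0.238233
L_3(4.5) = (4.5 - 2)/(11 - 2) × (4.5 - 5)/(11 - 5) × (4.5 - 8)/(11 - 8) × (4.5 - 14)/(11 - 14) = 0.085520
L_4(4.5) = (4.5 - 2)/(14 - 2) × (4.5 - 5)/(14 - 5) × (4.5 - 8)/(14 - 8) × (4.5 - 11)/(14 - 11) = -0.014628

P(4.5) = 2×L_0(4.5) + 21×L_1(4.5) + (-8)×L_2(4.5) + 19×L_3(4.5) + 10×L_4(4.5)
P(4.5) = 26.842464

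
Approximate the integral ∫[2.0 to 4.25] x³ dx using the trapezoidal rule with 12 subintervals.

f(x) = x³
a = 2.0, b = 4.25, n = 12
h = (b - a)/n = 0.187500

Trapezoidal rule: (h/2)[f(x₀) + 2f(x₁) + 2f(x₂) + ... + f(xₙ)]

x_0 = 2.0000, f(x_0) = 8.000000, coefficient = 1
x_1 = 2.1875, f(x_1) = 10.467529, coefficient = 2
x_2 = 2.3750, f(x_2) = 13.396484, coefficient = 2
x_3 = 2.5625, f(x_3) = 16.826416, coefficient = 2
x_4 = 2.7500, f(x_4) = 20.796875, coefficient = 2
x_5 = 2.9375, f(x_5) = 25.347412, coefficient = 2
x_6 = 3.1250, f(x_6) = 30.517578, coefficient = 2
x_7 = 3.3125, f(x_7) = 36.346924, coefficient = 2
x_8 = 3.5000, f(x_8) = 42.875000, coefficient = 2
x_9 = 3.6875, f(x_9) = 50.141357, coefficient = 2
x_10 = 3.8750, f(x_10) = 58.185547, coefficient = 2
x_11 = 4.0625, f(x_11) = 67.047119, coefficient = 2
x_12 = 4.2500, f(x_12) = 76.765625, coefficient = 1

I ≈ (0.187500/2) × 828.662109 = 77.687073
Exact value: 77.563477
Error: 0.123596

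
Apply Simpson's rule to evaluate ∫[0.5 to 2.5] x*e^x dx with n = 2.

f(x) = x*e^x
a = 0.5, b = 2.5, n = 2
h = (b - a)/n = 1.000000

Simpson's rule: (h/3)[f(x₀) + 4f(x₁) + 2f(x₂) + ... + f(xₙ)]

x_0 = 0.5000, f(x_0) = 0.824361, coefficient = 1
x_1 = 1.5000, f(x_1) = 6.722534, coefficient = 4
x_2 = 2.5000, f(x_2) = 30.456235, coefficient = 1

I ≈ (1.000000/3) × 58.170730 = 19.390243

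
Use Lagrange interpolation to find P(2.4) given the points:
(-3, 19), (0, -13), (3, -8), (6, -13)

Lagrange interpolation formula:
P(x) = Σ yᵢ × Lᵢ(x)
where Lᵢ(x) = Π_{j≠i} (x - xⱼ)/(xᵢ - xⱼ)

L_0(2.4) = (2.4 - 0)/(-3 - 0) × (2.4 - 3)/(-3 - 3) × (2.4 - 6)/(-3 - 6) = -0.032000
L_1(2.4) = (2.4 - (-3))/(0 - (-3)) × (2.4 - 3)/(0 - 3) × (2.4 - 6)/(0 - 6) = 0.216000
L_2(2.4) = (2.4 - (-3))/(3 - (-3)) × (2.4 - 0)/(3 - 0) × (2.4 - 6)/(3 - 6) = 0.864000
L_3(2.4) = (2.4 - (-3))/(6 - (-3)) × (2.4 - 0)/(6 - 0) × (2.4 - 3)/(6 - 3) = -0.048000

P(2.4) = 19×L_0(2.4) + (-13)×L_1(2.4) + (-8)×L_2(2.4) + (-13)×L_3(2.4)
P(2.4) = -9.704000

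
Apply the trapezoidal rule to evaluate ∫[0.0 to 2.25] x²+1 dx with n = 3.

f(x) = x²+1
a = 0.0, b = 2.25, n = 3
h = (b - a)/n = 0.750000

Trapezoidal rule: (h/2)[f(x₀) + 2f(x₁) + 2f(x₂) + ... + f(xₙ)]

x_0 = 0.0000, f(x_0) = 1.000000, coefficient = 1
x_1 = 0.7500, f(x_1) = 1.562500, coefficient = 2
x_2 = 1.5000, f(x_2) = 3.250000, coefficient = 2
x_3 = 2.2500, f(x_3) = 6.062500, coefficient = 1

I ≈ (0.750000/2) × 16.687500 = 6.257812
Exact value: 6.046875
Error: 0.210938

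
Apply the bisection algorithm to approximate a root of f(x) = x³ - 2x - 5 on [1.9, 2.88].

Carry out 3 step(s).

f(x) = x³ - 2x - 5
Initial interval: [1.9, 2.88]

Iteration 1:
  c_1 = (1.900000 + 2.880000)/2 = 2.390000
  f(c_1) = f(2.390000) = 3.871919
  f(a) × f(c) < 0, new interval: [1.900000, 2.390000]
Iteration 2:
  c_2 = (1.900000 + 2.390000)/2 = 2.145000
  f(c_2) = f(2.145000) = 0.579199
  f(a) × f(c) < 0, new interval: [1.900000, 2.145000]
Iteration 3:
  c_3 = (1.900000 + 2.145000)/2 = 2.022500
  f(c_3) = f(2.022500) = -0.771951
  f(a) × f(c) ≥ 0, new interval: [2.022500, 2.145000]

After 3 iteration(s), the approximation is c_3 = 2.022500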